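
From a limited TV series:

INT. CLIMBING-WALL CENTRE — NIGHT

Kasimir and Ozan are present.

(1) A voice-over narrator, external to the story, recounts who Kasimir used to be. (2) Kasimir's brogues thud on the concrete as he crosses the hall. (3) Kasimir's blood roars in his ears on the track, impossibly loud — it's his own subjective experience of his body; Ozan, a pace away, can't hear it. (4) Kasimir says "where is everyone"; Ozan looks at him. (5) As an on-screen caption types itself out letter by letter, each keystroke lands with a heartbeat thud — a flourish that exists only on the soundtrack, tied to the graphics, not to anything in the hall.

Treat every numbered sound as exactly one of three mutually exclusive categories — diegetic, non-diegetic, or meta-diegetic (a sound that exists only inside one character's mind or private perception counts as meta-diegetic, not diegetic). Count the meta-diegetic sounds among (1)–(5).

1

(1) external voice-over — not a character, not heard by anyone in the scene → non-diegetic.
(2) is diegetic: it's the physical sound of Kasimir moving in the space.
(3) is meta-diegetic: it's Kasimir's internal bodily sensation rendered as sound; only Kasimir 'hears' it.
(4) on-screen dialogue — Kasimir speaks and Ozan is there to hear → diegetic.
(5) sound married to a title/caption — outside the diegesis by definition → non-diegetic.
Meta-diegetic: (3) — that's 1.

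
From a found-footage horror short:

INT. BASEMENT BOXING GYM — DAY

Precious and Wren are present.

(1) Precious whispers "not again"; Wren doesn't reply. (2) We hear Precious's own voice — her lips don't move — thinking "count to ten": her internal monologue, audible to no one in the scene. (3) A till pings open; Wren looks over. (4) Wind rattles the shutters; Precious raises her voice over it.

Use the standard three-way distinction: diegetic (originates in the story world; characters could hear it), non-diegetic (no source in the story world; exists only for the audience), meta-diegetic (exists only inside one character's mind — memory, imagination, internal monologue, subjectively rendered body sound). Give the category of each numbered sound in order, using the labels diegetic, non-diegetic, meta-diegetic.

(1) spoken by a character present in the story world → diegetic.
(2) it's Precious's unspoken thought, heard only by the audience via her subjectivity → meta-diegetic.
(3) is diegetic: a till is a real object/event in the scene's world.
(4) is diegetic: ambient/room sound belonging to the story's physical space.

diegetic, meta-diegetic, diegetic, diegetic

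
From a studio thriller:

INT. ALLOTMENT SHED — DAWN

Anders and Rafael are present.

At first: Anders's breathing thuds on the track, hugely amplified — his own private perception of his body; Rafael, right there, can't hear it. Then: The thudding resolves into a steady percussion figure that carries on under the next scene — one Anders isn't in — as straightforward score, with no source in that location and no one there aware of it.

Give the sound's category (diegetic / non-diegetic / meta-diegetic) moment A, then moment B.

Moment A: it's Anders's subjective body sound, inaudible to Rafael → meta-diegetic.
Moment B: detached from Anders and playing as sourceless score over a scene he isn't in — for the audience only → non-diegetic.

meta-diegetic, non-diegetic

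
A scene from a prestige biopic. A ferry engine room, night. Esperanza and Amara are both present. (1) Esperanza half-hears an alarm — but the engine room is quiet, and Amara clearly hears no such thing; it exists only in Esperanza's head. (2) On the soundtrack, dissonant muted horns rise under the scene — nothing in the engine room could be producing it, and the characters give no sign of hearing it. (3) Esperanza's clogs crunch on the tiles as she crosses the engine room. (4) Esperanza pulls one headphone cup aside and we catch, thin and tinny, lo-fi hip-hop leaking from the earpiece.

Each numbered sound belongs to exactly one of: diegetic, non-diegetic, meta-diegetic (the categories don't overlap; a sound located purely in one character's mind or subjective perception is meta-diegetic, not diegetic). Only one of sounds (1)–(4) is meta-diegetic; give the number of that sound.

(1) is meta-diegetic: the sound is imagined by Esperanza; nothing in the story world is producing it and Amara can't hear it.
(2) is non-diegetic: nothing in the engine room produces it and the characters don't hear it — pure soundtrack.
Sound (3): it's the physical sound of Esperanza moving in the space, so diegetic.
(4) is diegetic: the earpiece is a real device on Esperanza's head — source music.
Only (1) is meta-diegetic.

1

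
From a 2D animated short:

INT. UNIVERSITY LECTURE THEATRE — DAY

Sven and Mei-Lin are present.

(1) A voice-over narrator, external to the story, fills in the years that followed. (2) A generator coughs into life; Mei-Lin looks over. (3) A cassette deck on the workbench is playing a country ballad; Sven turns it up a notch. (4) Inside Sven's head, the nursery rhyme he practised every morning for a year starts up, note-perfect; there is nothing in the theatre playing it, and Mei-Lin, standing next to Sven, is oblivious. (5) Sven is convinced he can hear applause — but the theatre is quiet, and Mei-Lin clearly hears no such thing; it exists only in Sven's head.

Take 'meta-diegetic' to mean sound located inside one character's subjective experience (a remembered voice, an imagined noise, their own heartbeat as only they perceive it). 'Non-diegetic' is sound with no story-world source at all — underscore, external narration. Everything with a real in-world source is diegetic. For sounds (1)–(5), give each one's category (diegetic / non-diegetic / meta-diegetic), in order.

non-diegetic, diegetic, diegetic, meta-diegetic, meta-diegetic

(1) external voice-over — not a character, not heard by anyone in the scene → non-diegetic.
(2) an in-world source (a generator); characters could hear it → diegetic.
(3) the music comes from an on-screen device that Sven responds to → diegetic.
(4) the music is a memory playing inside Sven's mind alone; no real-world source, Mei-Lin can't hear it → meta-diegetic.
(5) is meta-diegetic: the sound is imagined by Sven; nothing in the story world is producing it and Mei-Lin can't hear it.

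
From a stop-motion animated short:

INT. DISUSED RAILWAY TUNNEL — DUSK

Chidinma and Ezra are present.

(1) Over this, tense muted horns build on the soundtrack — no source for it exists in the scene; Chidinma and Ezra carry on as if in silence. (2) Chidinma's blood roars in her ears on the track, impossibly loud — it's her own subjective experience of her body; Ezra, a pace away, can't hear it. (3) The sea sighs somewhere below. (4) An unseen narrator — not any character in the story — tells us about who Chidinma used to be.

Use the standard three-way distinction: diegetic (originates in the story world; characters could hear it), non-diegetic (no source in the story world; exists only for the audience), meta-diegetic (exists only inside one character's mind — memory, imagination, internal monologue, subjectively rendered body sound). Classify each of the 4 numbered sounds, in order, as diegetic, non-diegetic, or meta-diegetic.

non-diegetic, meta-diegetic, diegetic, non-diegetic

(1) nothing in the tunnel produces it and the characters don't hear it — pure soundtrack → non-diegetic.
(2) point-of-audition from inside Chidinma's body; not a sound in the room → meta-diegetic.
(3) is diegetic: ambient/room sound belonging to the story's physical space.
Sound (4): commentary laid over the scene from outside the fiction, so non-diegetic.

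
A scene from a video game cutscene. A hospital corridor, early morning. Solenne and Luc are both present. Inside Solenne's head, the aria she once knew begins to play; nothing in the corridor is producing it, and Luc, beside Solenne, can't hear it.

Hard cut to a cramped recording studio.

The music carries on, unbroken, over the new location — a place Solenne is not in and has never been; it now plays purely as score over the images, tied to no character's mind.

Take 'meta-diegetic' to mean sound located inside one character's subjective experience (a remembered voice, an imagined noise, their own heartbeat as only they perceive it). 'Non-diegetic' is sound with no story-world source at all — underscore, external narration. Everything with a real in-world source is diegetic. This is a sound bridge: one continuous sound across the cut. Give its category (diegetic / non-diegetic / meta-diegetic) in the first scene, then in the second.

Scene one: the music exists only inside Solenne's mind; Luc can't hear it → meta-diegetic.
Scene two: it's detached from Solenne entirely and plays over unrelated images with no in-world source — conventional underscore → non-diegetic.

meta-diegetic, non-diegetic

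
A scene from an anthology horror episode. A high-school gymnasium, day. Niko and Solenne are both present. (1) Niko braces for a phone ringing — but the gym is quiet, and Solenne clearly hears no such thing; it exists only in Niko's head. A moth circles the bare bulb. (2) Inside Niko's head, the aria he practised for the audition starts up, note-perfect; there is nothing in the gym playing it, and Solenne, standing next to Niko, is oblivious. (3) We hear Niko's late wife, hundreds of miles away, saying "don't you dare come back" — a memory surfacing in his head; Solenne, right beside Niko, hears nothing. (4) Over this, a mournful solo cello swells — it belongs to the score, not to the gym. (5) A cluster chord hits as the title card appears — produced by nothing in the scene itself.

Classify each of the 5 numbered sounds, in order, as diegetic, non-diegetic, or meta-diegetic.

meta-diegetic, meta-diegetic, meta-diegetic, non-diegetic, non-diegetic

(1) the sound is imagined by Niko; nothing in the story world is producing it and Solenne can't hear it → meta-diegetic.
(2) the music is a memory playing inside Niko's mind alone; no real-world source, Solenne can't hear it → meta-diegetic.
Sound (3): the voice is a memory playing only inside Niko's mind; Solenne can't hear it, so meta-diegetic.
(4) it has no source in the story world and no character can hear it — it's underscore → non-diegetic.
(5) is non-diegetic: nothing in the scene produces it; it's an accent added for the audience.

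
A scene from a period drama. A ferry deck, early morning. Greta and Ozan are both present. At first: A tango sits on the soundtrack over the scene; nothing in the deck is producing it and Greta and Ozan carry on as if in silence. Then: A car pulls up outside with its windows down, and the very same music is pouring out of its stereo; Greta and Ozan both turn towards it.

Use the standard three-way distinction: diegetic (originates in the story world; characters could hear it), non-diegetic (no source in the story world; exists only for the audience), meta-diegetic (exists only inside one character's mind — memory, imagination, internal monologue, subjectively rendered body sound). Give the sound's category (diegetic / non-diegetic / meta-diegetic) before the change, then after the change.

Before the change: no in-world source exists and no character can hear it — underscore → non-diegetic.
After the change: the car stereo is now a real source in the story world and the characters hear it → diegetic.

non-diegetic, diegetic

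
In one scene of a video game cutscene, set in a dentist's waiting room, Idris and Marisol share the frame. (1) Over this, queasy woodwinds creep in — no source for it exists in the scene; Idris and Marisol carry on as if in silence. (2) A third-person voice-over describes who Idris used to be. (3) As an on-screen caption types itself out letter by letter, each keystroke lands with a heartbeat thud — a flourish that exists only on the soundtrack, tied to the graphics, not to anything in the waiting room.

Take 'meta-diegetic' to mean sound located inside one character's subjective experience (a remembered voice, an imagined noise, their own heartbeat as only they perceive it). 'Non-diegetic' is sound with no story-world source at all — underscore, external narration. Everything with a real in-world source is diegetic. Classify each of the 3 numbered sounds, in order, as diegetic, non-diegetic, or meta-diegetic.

non-diegetic, non-diegetic, non-diegetic

(1) it has no source in the story world and no character can hear it — it's underscore → non-diegetic.
(2) external voice-over — not a character, not heard by anyone in the scene → non-diegetic.
Sound (3): the caption isn't part of the story world, so neither is the sound tied to it, so non-diegetic.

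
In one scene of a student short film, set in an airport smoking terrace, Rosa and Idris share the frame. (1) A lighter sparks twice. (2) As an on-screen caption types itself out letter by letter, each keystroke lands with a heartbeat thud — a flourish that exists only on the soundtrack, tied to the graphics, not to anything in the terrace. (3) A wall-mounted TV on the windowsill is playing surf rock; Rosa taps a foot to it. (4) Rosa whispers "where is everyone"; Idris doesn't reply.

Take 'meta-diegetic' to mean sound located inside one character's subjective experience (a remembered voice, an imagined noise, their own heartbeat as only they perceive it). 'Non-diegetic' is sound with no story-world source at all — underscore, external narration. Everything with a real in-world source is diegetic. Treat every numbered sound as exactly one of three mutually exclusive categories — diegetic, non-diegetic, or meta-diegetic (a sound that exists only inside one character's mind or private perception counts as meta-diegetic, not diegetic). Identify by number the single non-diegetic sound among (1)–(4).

2

(1) is diegetic: the sound comes from a lighter physically present in the location.
(2) is non-diegetic: it accompanies on-screen graphics, not anything inside the story world.
Sound (3): a wall-mounted TV is a physical source in the scene and Rosa reacts to it, so diegetic.
(4) is diegetic: on-screen dialogue — Rosa speaks and Idris is there to hear.
Only (2) is non-diegetic.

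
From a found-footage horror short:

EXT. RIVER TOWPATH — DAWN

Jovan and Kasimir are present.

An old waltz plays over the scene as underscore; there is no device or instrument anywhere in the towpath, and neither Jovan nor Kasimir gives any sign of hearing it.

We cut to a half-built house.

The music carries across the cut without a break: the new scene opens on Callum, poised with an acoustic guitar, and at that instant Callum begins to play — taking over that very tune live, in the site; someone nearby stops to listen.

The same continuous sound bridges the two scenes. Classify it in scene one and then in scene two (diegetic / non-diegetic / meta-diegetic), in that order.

non-diegetic, diegetic

Scene one: there's no in-world source anywhere and no character hears it — underscore for the audience only → non-diegetic.
Scene two: from the moment Callum starts playing, the tune is being performed on an acoustic guitar inside the story world and another character hears it → diegetic.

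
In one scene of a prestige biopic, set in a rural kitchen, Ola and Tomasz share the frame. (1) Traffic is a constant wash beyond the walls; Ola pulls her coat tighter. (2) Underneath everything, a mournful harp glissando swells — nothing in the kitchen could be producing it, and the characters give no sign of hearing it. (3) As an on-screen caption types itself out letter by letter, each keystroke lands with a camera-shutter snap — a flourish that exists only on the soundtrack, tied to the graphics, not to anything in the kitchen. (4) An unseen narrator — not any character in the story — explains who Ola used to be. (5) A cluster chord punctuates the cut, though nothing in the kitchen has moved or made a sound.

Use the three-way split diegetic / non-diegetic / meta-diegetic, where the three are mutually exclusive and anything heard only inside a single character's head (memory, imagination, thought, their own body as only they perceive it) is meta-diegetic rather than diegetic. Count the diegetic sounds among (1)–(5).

Sound (1): ambient/room sound belonging to the story's physical space, so diegetic.
Sound (2): score with no on-screen or off-screen source; it exists for the audience alone, so non-diegetic.
(3) it accompanies on-screen graphics, not anything inside the story world → non-diegetic.
(4) is non-diegetic: external voice-over — not a character, not heard by anyone in the scene.
Sound (5): nothing in the scene produces it; it's an accent added for the audience, so non-diegetic.
So 1 of the 5 is diegetic: (1).

1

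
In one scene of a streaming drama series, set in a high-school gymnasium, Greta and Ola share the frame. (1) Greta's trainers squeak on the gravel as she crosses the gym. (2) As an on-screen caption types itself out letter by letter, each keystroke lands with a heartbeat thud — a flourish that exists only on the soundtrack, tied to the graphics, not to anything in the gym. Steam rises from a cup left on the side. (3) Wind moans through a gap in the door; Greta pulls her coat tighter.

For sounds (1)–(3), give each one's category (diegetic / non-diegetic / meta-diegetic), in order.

diegetic, non-diegetic, diegetic

(1) is diegetic: a character's body making contact with the set — an in-world sound.
(2) is non-diegetic: it accompanies on-screen graphics, not anything inside the story world.
(3) wind is part of the location's real environment → diegetic.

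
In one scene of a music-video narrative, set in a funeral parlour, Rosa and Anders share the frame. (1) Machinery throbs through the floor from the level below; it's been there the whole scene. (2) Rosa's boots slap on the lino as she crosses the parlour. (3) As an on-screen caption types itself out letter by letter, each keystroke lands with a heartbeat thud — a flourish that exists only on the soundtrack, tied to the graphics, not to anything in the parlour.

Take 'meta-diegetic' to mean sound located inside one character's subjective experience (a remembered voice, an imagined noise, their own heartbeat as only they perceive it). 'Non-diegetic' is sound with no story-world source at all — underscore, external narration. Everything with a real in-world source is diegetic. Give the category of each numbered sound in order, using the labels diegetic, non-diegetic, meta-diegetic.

diegetic, diegetic, non-diegetic

(1) is diegetic: machinery is part of the location's real environment.
(2) is diegetic: a character's body making contact with the set — an in-world sound.
(3) is non-diegetic: it accompanies on-screen graphics, not anything inside the story world.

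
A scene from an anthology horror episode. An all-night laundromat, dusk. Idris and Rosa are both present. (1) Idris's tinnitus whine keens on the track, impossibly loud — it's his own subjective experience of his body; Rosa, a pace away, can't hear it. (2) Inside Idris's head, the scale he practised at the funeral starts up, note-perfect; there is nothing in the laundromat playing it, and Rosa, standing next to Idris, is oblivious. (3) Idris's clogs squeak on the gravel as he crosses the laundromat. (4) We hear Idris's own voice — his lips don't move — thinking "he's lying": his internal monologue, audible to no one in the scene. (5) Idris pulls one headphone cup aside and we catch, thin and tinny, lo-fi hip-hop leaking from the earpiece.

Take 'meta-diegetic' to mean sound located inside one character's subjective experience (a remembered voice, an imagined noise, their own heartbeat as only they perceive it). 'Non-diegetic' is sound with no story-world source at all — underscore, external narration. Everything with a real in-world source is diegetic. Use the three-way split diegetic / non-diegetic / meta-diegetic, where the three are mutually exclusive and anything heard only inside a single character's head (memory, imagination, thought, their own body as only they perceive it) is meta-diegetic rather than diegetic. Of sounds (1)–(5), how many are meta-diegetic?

(1) is meta-diegetic: point-of-audition from inside Idris's body; not a sound in the room.
(2) remembered music, private to Idris — Rosa is oblivious because it isn't in the room → meta-diegetic.
Sound (3): Idris's footsteps are produced in the story world, so diegetic.
Sound (4): Idris's thought-voice: a private mental sound no other character can hear, so meta-diegetic.
(5) the earpiece is a real device on Idris's head — source music → diegetic.
Meta-diegetic: (1), (2), (4) — that's 3.

3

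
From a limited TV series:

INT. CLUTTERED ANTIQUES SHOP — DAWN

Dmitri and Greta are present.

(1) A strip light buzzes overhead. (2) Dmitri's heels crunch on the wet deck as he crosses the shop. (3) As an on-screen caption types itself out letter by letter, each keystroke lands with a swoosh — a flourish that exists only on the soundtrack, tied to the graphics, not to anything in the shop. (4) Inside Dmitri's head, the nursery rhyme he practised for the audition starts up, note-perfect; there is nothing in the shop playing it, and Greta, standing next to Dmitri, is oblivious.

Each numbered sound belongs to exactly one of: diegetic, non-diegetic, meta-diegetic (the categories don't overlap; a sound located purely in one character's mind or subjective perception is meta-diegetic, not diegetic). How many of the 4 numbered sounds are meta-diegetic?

1

(1) is diegetic: a strip light is part of the location's real environment.
(2) is diegetic: Dmitri's footsteps are produced in the story world.
(3) sound married to a title/caption — outside the diegesis by definition → non-diegetic.
Sound (4): it lives in Dmitri's subjectivity, not in the shop, so meta-diegetic.
Meta-diegetic: (4) — that's 1.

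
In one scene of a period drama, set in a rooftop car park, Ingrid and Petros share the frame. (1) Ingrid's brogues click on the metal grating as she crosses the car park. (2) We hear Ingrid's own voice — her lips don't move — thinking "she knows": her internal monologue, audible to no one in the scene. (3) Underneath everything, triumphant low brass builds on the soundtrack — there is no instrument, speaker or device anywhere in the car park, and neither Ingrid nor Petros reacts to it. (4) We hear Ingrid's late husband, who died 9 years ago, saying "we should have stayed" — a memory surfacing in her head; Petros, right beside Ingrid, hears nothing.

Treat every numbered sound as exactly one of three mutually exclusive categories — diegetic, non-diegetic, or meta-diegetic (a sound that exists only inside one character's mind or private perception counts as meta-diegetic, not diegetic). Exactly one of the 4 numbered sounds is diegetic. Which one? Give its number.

Sound (1): it's the physical sound of Ingrid moving in the space, so diegetic.
Sound (2): it's Ingrid's unspoken thought, heard only by the audience via her subjectivity, so meta-diegetic.
Sound (3): nothing in the car park produces it and the characters don't hear it — pure soundtrack, so non-diegetic.
(4) the voice is a memory playing only inside Ingrid's mind; Petros can't hear it → meta-diegetic.
Only (1) is diegetic.

1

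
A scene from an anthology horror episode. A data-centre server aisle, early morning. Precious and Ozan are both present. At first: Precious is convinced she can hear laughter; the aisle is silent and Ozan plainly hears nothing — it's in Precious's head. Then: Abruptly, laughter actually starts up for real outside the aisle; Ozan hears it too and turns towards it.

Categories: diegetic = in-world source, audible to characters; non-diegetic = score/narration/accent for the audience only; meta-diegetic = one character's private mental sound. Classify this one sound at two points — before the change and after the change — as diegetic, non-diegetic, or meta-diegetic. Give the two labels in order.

Before the change: only Precious 'hears' it — imagined, in her mind → meta-diegetic.
After the change: now there's a real external source and Ozan hears it too — in the story world → diegetic.

meta-diegetic, diegetic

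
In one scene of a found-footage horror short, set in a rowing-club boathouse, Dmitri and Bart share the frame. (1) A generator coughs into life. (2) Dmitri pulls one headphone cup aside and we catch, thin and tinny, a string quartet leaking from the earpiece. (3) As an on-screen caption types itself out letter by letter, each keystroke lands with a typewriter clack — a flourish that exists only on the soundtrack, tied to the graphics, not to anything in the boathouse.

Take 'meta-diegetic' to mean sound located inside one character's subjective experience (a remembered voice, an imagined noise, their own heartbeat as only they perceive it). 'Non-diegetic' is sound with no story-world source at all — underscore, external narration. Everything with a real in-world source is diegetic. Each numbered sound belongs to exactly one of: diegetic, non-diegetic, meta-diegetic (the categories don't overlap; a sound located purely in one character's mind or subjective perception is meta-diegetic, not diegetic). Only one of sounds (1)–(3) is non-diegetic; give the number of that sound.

3

Sound (1): an in-world source (a generator); characters could hear it, so diegetic.
(2) is diegetic: the headphones are an on-screen source.
(3) sound married to a title/caption — outside the diegesis by definition → non-diegetic.
Only (3) is non-diegetic.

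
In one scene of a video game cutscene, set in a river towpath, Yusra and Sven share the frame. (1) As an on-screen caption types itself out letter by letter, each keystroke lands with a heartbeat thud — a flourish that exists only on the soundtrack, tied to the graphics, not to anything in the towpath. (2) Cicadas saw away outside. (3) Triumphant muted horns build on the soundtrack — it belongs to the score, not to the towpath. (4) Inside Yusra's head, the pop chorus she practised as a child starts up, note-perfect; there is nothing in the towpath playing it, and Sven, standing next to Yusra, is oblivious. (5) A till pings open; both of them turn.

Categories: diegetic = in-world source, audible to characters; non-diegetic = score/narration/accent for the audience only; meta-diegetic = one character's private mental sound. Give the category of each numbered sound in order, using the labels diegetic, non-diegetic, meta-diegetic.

non-diegetic, diegetic, non-diegetic, meta-diegetic, diegetic

(1) it accompanies on-screen graphics, not anything inside the story world → non-diegetic.
Sound (2): ambient/room sound belonging to the story's physical space, so diegetic.
Sound (3): it has no source in the story world and no character can hear it — it's underscore, so non-diegetic.
Sound (4): it lives in Yusra's subjectivity, not in the towpath, so meta-diegetic.
(5) is diegetic: an in-world source (a till); characters could hear it.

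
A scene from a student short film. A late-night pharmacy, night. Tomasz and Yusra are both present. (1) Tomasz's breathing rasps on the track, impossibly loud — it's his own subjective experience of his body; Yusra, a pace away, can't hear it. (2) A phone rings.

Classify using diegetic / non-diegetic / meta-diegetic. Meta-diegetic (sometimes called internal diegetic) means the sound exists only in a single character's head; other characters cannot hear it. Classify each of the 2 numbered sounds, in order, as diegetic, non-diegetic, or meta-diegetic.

Sound (1): point-of-audition from inside Tomasz's body; not a sound in the room, so meta-diegetic.
(2) an in-world source (a phone); characters could hear it → diegetic.

meta-diegetic, diegetic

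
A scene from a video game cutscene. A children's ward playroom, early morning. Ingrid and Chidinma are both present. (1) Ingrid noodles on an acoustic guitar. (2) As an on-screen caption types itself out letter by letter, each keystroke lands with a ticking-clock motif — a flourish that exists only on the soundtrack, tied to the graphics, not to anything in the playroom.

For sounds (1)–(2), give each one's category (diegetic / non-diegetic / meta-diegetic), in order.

diegetic, non-diegetic

(1) a character is playing an acoustic guitar on screen → diegetic.
Sound (2): it accompanies on-screen graphics, not anything inside the story world, so non-diegetic.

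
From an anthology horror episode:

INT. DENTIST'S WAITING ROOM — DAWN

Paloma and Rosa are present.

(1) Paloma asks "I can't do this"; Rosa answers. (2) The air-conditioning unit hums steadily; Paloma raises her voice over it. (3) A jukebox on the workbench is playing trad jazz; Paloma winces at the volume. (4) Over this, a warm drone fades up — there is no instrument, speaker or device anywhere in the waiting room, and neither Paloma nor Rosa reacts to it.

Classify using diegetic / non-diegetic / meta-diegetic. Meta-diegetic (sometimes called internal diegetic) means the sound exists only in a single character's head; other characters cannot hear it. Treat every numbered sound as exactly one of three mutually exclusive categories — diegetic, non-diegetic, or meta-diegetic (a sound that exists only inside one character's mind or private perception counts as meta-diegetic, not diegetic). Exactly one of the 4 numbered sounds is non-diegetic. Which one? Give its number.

4

Sound (1): on-screen dialogue — Paloma speaks and Rosa is there to hear, so diegetic.
(2) it's the actual ambient sound of the location → diegetic.
(3) is diegetic: a jukebox is a physical source in the scene and Paloma reacts to it.
Sound (4): nothing in the waiting room produces it and the characters don't hear it — pure soundtrack, so non-diegetic.
Only (4) is non-diegetic.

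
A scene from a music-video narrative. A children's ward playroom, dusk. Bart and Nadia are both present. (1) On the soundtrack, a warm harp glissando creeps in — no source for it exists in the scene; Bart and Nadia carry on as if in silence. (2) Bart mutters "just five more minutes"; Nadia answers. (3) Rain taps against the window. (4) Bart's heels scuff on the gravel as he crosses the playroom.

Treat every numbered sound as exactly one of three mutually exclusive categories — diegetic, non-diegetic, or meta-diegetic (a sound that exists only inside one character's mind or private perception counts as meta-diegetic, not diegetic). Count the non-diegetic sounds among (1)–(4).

(1) it has no source in the story world and no character can hear it — it's underscore → non-diegetic.
Sound (2): on-screen dialogue — Bart speaks and Nadia is there to hear, so diegetic.
(3) is diegetic: rain is part of the location's real environment.
(4) is diegetic: a character's body making contact with the set — an in-world sound.
So 1 of the 4 is non-diegetic: (1).

1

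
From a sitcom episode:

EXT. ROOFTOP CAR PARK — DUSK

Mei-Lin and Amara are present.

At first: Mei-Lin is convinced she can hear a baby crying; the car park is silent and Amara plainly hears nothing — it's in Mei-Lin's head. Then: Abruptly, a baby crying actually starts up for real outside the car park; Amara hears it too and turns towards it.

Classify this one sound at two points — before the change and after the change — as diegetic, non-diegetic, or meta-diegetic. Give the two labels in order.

Before the change: only Mei-Lin 'hears' it — imagined, in her mind → meta-diegetic.
After the change: now there's a real external source and Amara hears it too — in the story world → diegetic.

meta-diegetic, diegetic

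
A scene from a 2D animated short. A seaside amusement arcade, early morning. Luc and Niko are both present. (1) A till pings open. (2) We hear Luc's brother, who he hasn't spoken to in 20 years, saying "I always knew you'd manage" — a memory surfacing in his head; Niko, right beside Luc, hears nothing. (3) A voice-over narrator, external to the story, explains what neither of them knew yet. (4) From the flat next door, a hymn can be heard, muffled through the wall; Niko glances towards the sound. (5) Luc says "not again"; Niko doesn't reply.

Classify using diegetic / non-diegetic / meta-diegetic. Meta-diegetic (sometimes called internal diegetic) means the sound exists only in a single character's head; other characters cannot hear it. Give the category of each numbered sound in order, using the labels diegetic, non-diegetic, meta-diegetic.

(1) a till is a real object/event in the scene's world → diegetic.
(2) it's Luc's recollection rendered as sound; the other character can't hear it → meta-diegetic.
Sound (3): external voice-over — not a character, not heard by anyone in the scene, so non-diegetic.
(4) the music has an off-screen but real-world source and a character hears it → diegetic.
(5) spoken by a character present in the story world → diegetic.

diegetic, meta-diegetic, non-diegetic, diegetic, diegetic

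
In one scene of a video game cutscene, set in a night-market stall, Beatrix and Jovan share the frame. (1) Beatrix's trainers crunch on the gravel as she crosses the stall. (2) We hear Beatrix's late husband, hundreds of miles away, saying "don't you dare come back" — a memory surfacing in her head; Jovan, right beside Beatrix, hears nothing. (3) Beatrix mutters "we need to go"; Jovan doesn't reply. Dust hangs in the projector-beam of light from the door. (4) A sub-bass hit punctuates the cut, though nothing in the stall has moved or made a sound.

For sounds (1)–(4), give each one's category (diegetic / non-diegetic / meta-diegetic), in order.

diegetic, meta-diegetic, diegetic, non-diegetic

(1) is diegetic: Beatrix's footsteps are produced in the story world.
(2) is meta-diegetic: it's Beatrix's recollection rendered as sound; the other character can't hear it.
(3) is diegetic: Beatrix is a character speaking aloud in the scene.
(4) is non-diegetic: an editorial stinger — it belongs to the cut, not the story world.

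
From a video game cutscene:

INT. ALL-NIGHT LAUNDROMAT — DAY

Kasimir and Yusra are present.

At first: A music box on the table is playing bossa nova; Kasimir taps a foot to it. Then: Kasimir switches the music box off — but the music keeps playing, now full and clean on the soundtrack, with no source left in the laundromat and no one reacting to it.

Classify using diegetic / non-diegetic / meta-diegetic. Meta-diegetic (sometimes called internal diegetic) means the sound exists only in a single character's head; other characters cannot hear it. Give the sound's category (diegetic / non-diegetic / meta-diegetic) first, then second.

First: a music box is a real in-scene source and Kasimir reacts to it → diegetic.
Second: there is no longer any in-world source and no one can hear it — it has become underscore → non-diegetic.

diegetic, non-diegetic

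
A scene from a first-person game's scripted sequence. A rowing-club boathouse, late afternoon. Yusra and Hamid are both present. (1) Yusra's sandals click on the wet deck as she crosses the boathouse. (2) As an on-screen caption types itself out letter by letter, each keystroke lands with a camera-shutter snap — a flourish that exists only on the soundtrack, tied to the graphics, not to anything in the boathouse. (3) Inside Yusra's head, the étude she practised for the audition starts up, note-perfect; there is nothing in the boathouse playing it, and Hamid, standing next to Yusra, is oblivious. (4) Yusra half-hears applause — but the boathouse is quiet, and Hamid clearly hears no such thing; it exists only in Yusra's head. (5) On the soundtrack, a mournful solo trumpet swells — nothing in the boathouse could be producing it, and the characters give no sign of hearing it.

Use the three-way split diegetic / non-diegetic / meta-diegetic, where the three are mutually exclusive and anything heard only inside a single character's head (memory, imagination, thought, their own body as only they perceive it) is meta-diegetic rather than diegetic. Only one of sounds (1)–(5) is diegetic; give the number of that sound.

1

Sound (1): a character's body making contact with the set — an in-world sound, so diegetic.
Sound (2): the caption isn't part of the story world, so neither is the sound tied to it, so non-diegetic.
(3) remembered music, private to Yusra — Hamid is oblivious because it isn't in the room → meta-diegetic.
(4) Yusra alone 'hears' it — an imagined sound, not present in the space → meta-diegetic.
(5) score with no on-screen or off-screen source; it exists for the audience alone → non-diegetic.
Only (1) is diegetic.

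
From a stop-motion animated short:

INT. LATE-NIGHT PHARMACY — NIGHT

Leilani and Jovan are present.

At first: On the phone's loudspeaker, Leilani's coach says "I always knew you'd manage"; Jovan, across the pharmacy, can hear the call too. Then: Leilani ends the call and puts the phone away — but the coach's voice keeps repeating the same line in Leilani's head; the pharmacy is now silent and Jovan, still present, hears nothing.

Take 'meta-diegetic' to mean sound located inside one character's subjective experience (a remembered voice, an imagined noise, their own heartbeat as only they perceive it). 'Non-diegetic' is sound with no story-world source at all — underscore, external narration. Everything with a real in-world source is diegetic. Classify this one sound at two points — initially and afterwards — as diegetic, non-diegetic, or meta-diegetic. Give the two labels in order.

Initially: the loudspeaker is an in-world source; both Leilani and Jovan hear the call → diegetic.
Afterwards: with the phone off, the voice continues only as Leilani's private mental replay — Jovan can't hear it → meta-diegetic.

diegetic, meta-diegetic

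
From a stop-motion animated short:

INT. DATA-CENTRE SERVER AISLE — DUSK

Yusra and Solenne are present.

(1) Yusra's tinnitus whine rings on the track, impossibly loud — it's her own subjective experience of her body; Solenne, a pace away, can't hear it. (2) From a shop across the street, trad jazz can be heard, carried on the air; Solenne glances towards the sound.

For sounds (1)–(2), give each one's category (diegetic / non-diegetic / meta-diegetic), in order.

(1) is meta-diegetic: a subjective body sound — Yusra's private perception, inaudible to Solenne.
(2) off-screen diegetic: the source is out of frame but still in the story's space → diegetic.

meta-diegetic, diegetic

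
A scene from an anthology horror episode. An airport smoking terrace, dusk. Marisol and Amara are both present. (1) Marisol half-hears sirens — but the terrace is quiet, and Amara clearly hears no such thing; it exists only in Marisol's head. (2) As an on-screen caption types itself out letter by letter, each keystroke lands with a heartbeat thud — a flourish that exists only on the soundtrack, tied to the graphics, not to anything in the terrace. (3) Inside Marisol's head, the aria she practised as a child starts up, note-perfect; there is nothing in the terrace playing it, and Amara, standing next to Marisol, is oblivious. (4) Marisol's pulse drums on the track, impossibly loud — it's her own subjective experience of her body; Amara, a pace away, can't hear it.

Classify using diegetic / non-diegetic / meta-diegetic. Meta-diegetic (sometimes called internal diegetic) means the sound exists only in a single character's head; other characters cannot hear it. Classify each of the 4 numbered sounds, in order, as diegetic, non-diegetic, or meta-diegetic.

meta-diegetic, non-diegetic, meta-diegetic, meta-diegetic

(1) is meta-diegetic: the sound is imagined by Marisol; nothing in the story world is producing it and Amara can't hear it.
Sound (2): it accompanies on-screen graphics, not anything inside the story world, so non-diegetic.
(3) remembered music, private to Marisol — Amara is oblivious because it isn't in the room → meta-diegetic.
(4) a subjective body sound — Marisol's private perception, inaudible to Amara → meta-diegetic.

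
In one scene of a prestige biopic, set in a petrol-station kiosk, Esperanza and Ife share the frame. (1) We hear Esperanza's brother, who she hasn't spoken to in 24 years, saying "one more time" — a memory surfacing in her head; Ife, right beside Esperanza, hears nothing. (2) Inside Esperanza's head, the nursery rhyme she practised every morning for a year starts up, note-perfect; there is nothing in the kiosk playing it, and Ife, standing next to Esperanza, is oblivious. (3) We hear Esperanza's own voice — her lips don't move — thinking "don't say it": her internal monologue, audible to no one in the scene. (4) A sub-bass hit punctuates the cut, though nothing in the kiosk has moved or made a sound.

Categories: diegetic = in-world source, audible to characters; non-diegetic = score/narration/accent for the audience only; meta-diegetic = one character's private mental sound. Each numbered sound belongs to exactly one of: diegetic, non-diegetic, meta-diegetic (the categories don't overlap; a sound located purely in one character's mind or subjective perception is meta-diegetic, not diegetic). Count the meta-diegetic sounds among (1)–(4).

(1) the voice is a memory playing only inside Esperanza's mind; Ife can't hear it → meta-diegetic.
Sound (2): it lives in Esperanza's subjectivity, not in the kiosk, so meta-diegetic.
(3) Esperanza's thought-voice: a private mental sound no other character can hear → meta-diegetic.
(4) it's a sound-design accent with no in-world source; no one in the scene can hear it → non-diegetic.
So 3 of the 4 are meta-diegetic: (1), (2), (3).

3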